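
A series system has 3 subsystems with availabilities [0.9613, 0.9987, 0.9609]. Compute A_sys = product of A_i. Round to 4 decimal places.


Subsystems: [0.9613, 0.9987, 0.9609]
After subsystem 1 (A=0.9613): product = 0.9613
After subsystem 2 (A=0.9987): product = 0.9601
After subsystem 3 (A=0.9609): product = 0.9225
A_sys = 0.9225

0.9225


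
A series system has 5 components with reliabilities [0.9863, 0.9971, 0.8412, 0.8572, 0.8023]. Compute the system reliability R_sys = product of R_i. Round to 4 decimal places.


Components: [0.9863, 0.9971, 0.8412, 0.8572, 0.8023]
After component 1 (R=0.9863): product = 0.9863
After component 2 (R=0.9971): product = 0.9834
After component 3 (R=0.8412): product = 0.8273
After component 4 (R=0.8572): product = 0.7091
After component 5 (R=0.8023): product = 0.5689
R_sys = 0.5689

0.5689


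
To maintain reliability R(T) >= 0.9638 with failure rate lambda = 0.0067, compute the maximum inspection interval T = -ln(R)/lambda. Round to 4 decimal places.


R_target = 0.9638
lambda = 0.0067
-ln(0.9638) = 0.0369
T = 0.0369 / 0.0067
T = 5.5032

5.5032


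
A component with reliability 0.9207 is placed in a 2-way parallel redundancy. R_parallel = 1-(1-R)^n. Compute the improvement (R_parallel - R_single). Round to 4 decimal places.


R_single = 0.9207, n = 2
1 - R_single = 0.0793
(1 - R_single)^n = 0.0793^2 = 0.0063
R_parallel = 1 - 0.0063 = 0.9937
Improvement = 0.9937 - 0.9207
Improvement = 0.073

0.073


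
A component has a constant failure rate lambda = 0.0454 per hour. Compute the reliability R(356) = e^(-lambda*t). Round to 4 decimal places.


lambda = 0.0454
t = 356
lambda * t = 16.1624
R(t) = e^(-16.1624)
R(t) = 0.0

0.0


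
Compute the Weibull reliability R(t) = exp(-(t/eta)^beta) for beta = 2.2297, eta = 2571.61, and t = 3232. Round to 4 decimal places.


beta = 2.2297, eta = 2571.61, t = 3232
t/eta = 3232 / 2571.61 = 1.2568
(t/eta)^beta = 1.2568^2.2297 = 1.6647
R(t) = exp(-1.6647)
R(t) = 0.1892

0.1892


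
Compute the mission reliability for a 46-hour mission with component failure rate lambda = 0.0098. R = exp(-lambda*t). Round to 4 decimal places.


lambda = 0.0098
mission_time = 46
lambda * t = 0.0098 * 46 = 0.4508
R = exp(-0.4508)
R = 0.6371

0.6371


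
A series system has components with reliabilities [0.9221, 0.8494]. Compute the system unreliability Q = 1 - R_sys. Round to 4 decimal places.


Components: [0.9221, 0.8494]
After component 1: product = 0.9221
After component 2: product = 0.7832
R_sys = 0.7832
Q = 1 - 0.7832 = 0.2168

0.2168


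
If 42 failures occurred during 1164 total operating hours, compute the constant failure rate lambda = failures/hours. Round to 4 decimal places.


failures = 42
total_hours = 1164
lambda = 42 / 1164
lambda = 0.0361

0.0361


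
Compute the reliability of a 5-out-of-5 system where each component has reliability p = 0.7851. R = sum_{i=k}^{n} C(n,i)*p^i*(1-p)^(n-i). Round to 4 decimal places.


k = 5, n = 5, p = 0.7851
i=5: C(5,5)=1 * 0.7851^5 * 0.2149^0 = 0.2983
R = sum of terms = 0.2983

0.2983


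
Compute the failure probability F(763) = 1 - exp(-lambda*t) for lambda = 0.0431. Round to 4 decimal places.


lambda = 0.0431, t = 763
lambda * t = 32.8853
exp(-32.8853) = 0.0
F(t) = 1 - 0.0
F(t) = 1.0

1.0


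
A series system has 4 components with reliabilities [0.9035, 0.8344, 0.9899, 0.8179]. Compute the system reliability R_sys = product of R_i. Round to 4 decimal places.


Components: [0.9035, 0.8344, 0.9899, 0.8179]
After component 1 (R=0.9035): product = 0.9035
After component 2 (R=0.8344): product = 0.7539
After component 3 (R=0.9899): product = 0.7463
After component 4 (R=0.8179): product = 0.6104
R_sys = 0.6104

0.6104


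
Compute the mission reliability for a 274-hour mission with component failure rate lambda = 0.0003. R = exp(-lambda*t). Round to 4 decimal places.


lambda = 0.0003
mission_time = 274
lambda * t = 0.0003 * 274 = 0.0822
R = exp(-0.0822)
R = 0.9211

0.9211


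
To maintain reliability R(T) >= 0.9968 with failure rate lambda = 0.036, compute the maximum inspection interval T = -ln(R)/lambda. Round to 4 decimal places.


R_target = 0.9968
lambda = 0.036
-ln(0.9968) = 0.0032
T = 0.0032 / 0.036
T = 0.089

0.089


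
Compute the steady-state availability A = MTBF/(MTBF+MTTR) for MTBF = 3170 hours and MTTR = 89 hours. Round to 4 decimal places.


MTBF = 3170
MTTR = 89
MTBF + MTTR = 3259
A = 3170 / 3259
A = 0.9727

0.9727


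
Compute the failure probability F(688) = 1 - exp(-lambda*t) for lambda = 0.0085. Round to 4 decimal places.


lambda = 0.0085, t = 688
lambda * t = 5.848
exp(-5.848) = 0.0029
F(t) = 1 - 0.0029
F(t) = 0.9971

0.9971


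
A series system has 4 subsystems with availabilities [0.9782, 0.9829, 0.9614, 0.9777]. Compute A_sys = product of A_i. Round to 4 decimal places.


Subsystems: [0.9782, 0.9829, 0.9614, 0.9777]
After subsystem 1 (A=0.9782): product = 0.9782
After subsystem 2 (A=0.9829): product = 0.9615
After subsystem 3 (A=0.9614): product = 0.9244
After subsystem 4 (A=0.9777): product = 0.9037
A_sys = 0.9037

0.9037


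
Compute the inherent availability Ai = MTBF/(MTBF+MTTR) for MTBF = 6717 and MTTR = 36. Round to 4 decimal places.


MTBF = 6717
MTTR = 36
MTBF + MTTR = 6753
Ai = 6717 / 6753
Ai = 0.9947

0.9947


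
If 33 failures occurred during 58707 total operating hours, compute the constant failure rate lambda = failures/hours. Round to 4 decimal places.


failures = 33
total_hours = 58707
lambda = 33 / 58707
lambda = 0.0006

0.0006


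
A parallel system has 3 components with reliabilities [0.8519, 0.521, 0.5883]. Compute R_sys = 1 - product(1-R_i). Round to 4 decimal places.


Components: [0.8519, 0.521, 0.5883]
(1 - 0.8519) = 0.1481, running product = 0.1481
(1 - 0.521) = 0.479, running product = 0.0709
(1 - 0.5883) = 0.4117, running product = 0.0292
Product of (1-R_i) = 0.0292
R_sys = 1 - 0.0292 = 0.9708

0.9708


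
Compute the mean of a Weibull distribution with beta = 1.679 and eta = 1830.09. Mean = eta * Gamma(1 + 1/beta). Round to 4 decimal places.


beta = 1.679, eta = 1830.09
1/beta = 0.5956
1 + 1/beta = 1.5956
Gamma(1.5956) = 0.893
Mean = 1830.09 * 0.893
Mean = 1634.319

1634.319


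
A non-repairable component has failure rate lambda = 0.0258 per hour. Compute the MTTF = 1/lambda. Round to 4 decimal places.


lambda = 0.0258
MTTF = 1 / 0.0258
MTTF = 38.7597

38.7597


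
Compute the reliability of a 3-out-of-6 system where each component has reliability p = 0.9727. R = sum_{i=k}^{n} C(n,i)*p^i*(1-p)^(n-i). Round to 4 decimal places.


k = 3, n = 6, p = 0.9727
i=3: C(6,3)=20 * 0.9727^3 * 0.0273^3 = 0.0004
i=4: C(6,4)=15 * 0.9727^4 * 0.0273^2 = 0.01
i=5: C(6,5)=6 * 0.9727^5 * 0.0273^1 = 0.1426
i=6: C(6,6)=1 * 0.9727^6 * 0.0273^0 = 0.847
R = sum of terms = 1.0

1.0


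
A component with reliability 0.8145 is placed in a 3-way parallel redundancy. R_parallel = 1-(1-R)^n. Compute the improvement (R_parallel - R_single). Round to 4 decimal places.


R_single = 0.8145, n = 3
1 - R_single = 0.1855
(1 - R_single)^n = 0.1855^3 = 0.0064
R_parallel = 1 - 0.0064 = 0.9936
Improvement = 0.9936 - 0.8145
Improvement = 0.1791

0.1791


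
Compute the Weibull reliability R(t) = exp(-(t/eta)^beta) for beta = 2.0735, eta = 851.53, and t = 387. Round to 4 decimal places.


beta = 2.0735, eta = 851.53, t = 387
t/eta = 387 / 851.53 = 0.4545
(t/eta)^beta = 0.4545^2.0735 = 0.1949
R(t) = exp(-0.1949)
R(t) = 0.8229

0.8229


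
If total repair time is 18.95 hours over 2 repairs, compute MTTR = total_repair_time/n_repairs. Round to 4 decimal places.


total_repair_time = 18.95
n_repairs = 2
MTTR = 18.95 / 2
MTTR = 9.475

9.475


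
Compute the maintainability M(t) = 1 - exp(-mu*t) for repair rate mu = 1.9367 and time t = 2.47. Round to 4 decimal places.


mu = 1.9367, t = 2.47
mu * t = 1.9367 * 2.47 = 4.7836
exp(-4.7836) = 0.0084
M(t) = 1 - 0.0084
M(t) = 0.9916

0.9916


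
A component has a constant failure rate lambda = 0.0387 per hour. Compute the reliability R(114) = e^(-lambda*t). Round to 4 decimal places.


lambda = 0.0387
t = 114
lambda * t = 4.4118
R(t) = e^(-4.4118)
R(t) = 0.0121

0.0121


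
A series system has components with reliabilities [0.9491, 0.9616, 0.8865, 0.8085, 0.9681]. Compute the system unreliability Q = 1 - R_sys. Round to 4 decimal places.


Components: [0.9491, 0.9616, 0.8865, 0.8085, 0.9681]
After component 1: product = 0.9491
After component 2: product = 0.9127
After component 3: product = 0.8091
After component 4: product = 0.6541
After component 5: product = 0.6333
R_sys = 0.6333
Q = 1 - 0.6333 = 0.3667

0.3667


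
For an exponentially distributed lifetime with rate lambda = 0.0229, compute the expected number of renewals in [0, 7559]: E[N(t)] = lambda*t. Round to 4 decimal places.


lambda = 0.0229
t = 7559
E[N(t)] = lambda * t
E[N(t)] = 0.0229 * 7559
E[N(t)] = 173.1011

173.1011


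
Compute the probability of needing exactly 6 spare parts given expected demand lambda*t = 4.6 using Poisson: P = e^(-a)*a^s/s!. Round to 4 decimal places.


a = 4.6, s = 6
e^(-a) = e^(-4.6) = 0.0101
a^s = 4.6^6 = 9474.2969
s! = 720
P = 0.0101 * 9474.2969 / 720
P = 0.1323

0.1323


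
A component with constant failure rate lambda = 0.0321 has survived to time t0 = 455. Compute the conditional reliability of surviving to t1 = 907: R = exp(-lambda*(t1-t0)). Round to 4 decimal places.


lambda = 0.0321
t0 = 455, t1 = 907
t1 - t0 = 452
lambda * (t1-t0) = 0.0321 * 452 = 14.5092
R = exp(-14.5092)
R = 0.0

0.0


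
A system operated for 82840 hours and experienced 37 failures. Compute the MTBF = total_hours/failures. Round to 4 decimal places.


total_hours = 82840
failures = 37
MTBF = 82840 / 37
MTBF = 2238.9189

2238.9189


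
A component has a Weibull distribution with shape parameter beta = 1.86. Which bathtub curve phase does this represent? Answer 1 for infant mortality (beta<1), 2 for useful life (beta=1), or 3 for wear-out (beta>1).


beta = 1.86
Compare beta to 1:
beta < 1 => infant mortality (phase 1)
beta = 1 => useful life (phase 2)
beta > 1 => wear-out (phase 3)
Since beta = 1.86, this is wear-out (increasing failure rate)
Phase = 3

3


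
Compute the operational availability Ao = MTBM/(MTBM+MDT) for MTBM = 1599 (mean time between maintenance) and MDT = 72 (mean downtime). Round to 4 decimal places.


MTBM = 1599
MDT = 72
MTBM + MDT = 1671
Ao = 1599 / 1671
Ao = 0.9569

0.9569


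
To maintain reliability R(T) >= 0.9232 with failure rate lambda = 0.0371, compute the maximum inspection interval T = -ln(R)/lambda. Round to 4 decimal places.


R_target = 0.9232
lambda = 0.0371
-ln(0.9232) = 0.0799
T = 0.0799 / 0.0371
T = 2.1539

2.1539


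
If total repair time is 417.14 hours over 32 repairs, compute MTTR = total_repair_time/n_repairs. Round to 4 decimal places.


total_repair_time = 417.14
n_repairs = 32
MTTR = 417.14 / 32
MTTR = 13.0356

13.0356


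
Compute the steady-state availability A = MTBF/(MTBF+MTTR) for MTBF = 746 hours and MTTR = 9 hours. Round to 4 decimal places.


MTBF = 746
MTTR = 9
MTBF + MTTR = 755
A = 746 / 755
A = 0.9881

0.9881


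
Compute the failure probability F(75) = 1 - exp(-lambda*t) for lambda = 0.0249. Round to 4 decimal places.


lambda = 0.0249, t = 75
lambda * t = 1.8675
exp(-1.8675) = 0.1545
F(t) = 1 - 0.1545
F(t) = 0.8455

0.8455


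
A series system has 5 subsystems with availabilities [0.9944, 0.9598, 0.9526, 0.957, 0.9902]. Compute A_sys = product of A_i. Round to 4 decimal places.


Subsystems: [0.9944, 0.9598, 0.9526, 0.957, 0.9902]
After subsystem 1 (A=0.9944): product = 0.9944
After subsystem 2 (A=0.9598): product = 0.9544
After subsystem 3 (A=0.9526): product = 0.9092
After subsystem 4 (A=0.957): product = 0.8701
After subsystem 5 (A=0.9902): product = 0.8616
A_sys = 0.8616

0.8616


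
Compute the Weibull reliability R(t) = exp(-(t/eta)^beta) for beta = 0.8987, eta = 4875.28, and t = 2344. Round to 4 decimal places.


beta = 0.8987, eta = 4875.28, t = 2344
t/eta = 2344 / 4875.28 = 0.4808
(t/eta)^beta = 0.4808^0.8987 = 0.5178
R(t) = exp(-0.5178)
R(t) = 0.5958

0.5958


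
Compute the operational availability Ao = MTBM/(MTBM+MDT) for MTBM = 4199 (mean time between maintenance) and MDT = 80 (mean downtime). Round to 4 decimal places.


MTBM = 4199
MDT = 80
MTBM + MDT = 4279
Ao = 4199 / 4279
Ao = 0.9813

0.9813


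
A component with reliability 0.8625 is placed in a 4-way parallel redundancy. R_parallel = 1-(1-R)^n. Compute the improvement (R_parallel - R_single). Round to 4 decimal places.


R_single = 0.8625, n = 4
1 - R_single = 0.1375
(1 - R_single)^n = 0.1375^4 = 0.0004
R_parallel = 1 - 0.0004 = 0.9996
Improvement = 0.9996 - 0.8625
Improvement = 0.1371

0.1371


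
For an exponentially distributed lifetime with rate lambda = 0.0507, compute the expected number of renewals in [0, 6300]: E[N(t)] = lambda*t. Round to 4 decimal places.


lambda = 0.0507
t = 6300
E[N(t)] = lambda * t
E[N(t)] = 0.0507 * 6300
E[N(t)] = 319.41

319.41


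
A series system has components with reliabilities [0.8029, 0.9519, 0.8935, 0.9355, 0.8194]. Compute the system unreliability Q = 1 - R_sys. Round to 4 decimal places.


Components: [0.8029, 0.9519, 0.8935, 0.9355, 0.8194]
After component 1: product = 0.8029
After component 2: product = 0.7643
After component 3: product = 0.6829
After component 4: product = 0.6388
After component 5: product = 0.5235
R_sys = 0.5235
Q = 1 - 0.5235 = 0.4765

0.4765


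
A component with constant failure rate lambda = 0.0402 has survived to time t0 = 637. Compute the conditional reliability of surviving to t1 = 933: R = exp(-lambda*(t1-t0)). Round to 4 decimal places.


lambda = 0.0402
t0 = 637, t1 = 933
t1 - t0 = 296
lambda * (t1-t0) = 0.0402 * 296 = 11.8992
R = exp(-11.8992)
R = 0.0

0.0


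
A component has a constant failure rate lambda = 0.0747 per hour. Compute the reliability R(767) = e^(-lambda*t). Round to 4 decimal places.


lambda = 0.0747
t = 767
lambda * t = 57.2949
R(t) = e^(-57.2949)
R(t) = 0.0

0.0


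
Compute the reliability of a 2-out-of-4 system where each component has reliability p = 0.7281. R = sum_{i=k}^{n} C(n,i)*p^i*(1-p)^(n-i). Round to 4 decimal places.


k = 2, n = 4, p = 0.7281
i=2: C(4,2)=6 * 0.7281^2 * 0.2719^2 = 0.2352
i=3: C(4,3)=4 * 0.7281^3 * 0.2719^1 = 0.4198
i=4: C(4,4)=1 * 0.7281^4 * 0.2719^0 = 0.281
R = sum of terms = 0.936

0.936


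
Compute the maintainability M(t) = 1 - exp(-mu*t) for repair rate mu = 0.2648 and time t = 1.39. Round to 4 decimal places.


mu = 0.2648, t = 1.39
mu * t = 0.2648 * 1.39 = 0.3681
exp(-0.3681) = 0.6921
M(t) = 1 - 0.6921
M(t) = 0.3079

0.3079


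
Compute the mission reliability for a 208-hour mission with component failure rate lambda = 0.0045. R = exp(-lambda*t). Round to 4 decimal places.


lambda = 0.0045
mission_time = 208
lambda * t = 0.0045 * 208 = 0.936
R = exp(-0.936)
R = 0.3922

0.3922


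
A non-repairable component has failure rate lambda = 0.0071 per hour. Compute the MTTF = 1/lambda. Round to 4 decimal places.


lambda = 0.0071
MTTF = 1 / 0.0071
MTTF = 140.8451

140.8451


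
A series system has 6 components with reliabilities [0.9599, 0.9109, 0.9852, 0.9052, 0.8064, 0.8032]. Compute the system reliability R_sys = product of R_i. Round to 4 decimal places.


Components: [0.9599, 0.9109, 0.9852, 0.9052, 0.8064, 0.8032]
After component 1 (R=0.9599): product = 0.9599
After component 2 (R=0.9109): product = 0.8744
After component 3 (R=0.9852): product = 0.8614
After component 4 (R=0.9052): product = 0.7798
After component 5 (R=0.8064): product = 0.6288
After component 6 (R=0.8032): product = 0.5051
R_sys = 0.5051

0.5051


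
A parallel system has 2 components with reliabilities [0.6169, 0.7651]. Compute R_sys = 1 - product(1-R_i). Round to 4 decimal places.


Components: [0.6169, 0.7651]
(1 - 0.6169) = 0.3831, running product = 0.3831
(1 - 0.7651) = 0.2349, running product = 0.09
Product of (1-R_i) = 0.09
R_sys = 1 - 0.09 = 0.91

0.91


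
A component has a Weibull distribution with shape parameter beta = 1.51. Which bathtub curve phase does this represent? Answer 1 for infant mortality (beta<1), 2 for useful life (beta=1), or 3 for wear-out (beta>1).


beta = 1.51
Compare beta to 1:
beta < 1 => infant mortality (phase 1)
beta = 1 => useful life (phase 2)
beta > 1 => wear-out (phase 3)
Since beta = 1.51, this is wear-out (increasing failure rate)
Phase = 3

3


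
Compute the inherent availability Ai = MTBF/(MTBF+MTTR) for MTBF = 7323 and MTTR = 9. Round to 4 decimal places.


MTBF = 7323
MTTR = 9
MTBF + MTTR = 7332
Ai = 7323 / 7332
Ai = 0.9988

0.9988


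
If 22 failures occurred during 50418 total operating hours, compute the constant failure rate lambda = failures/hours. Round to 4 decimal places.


failures = 22
total_hours = 50418
lambda = 22 / 50418
lambda = 0.0004

0.0004


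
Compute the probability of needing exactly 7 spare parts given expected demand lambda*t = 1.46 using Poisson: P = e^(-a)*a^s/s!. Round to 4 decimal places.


a = 1.46, s = 7
e^(-a) = e^(-1.46) = 0.2322
a^s = 1.46^7 = 14.1407
s! = 5040
P = 0.2322 * 14.1407 / 5040
P = 0.0007

0.0007


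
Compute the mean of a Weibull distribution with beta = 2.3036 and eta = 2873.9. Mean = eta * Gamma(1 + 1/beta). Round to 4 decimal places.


beta = 2.3036, eta = 2873.9
1/beta = 0.4341
1 + 1/beta = 1.4341
Gamma(1.4341) = 0.8859
Mean = 2873.9 * 0.8859
Mean = 2546.0764

2546.0764


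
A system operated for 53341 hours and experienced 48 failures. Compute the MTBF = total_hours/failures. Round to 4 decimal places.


total_hours = 53341
failures = 48
MTBF = 53341 / 48
MTBF = 1111.2708

1111.2708


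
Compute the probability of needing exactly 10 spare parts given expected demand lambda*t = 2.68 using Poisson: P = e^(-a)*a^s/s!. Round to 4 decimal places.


a = 2.68, s = 10
e^(-a) = e^(-2.68) = 0.0686
a^s = 2.68^10 = 19113.8397
s! = 3628800
P = 0.0686 * 19113.8397 / 3628800
P = 0.0004

0.0004


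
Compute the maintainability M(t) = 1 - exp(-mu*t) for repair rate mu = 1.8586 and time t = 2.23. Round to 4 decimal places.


mu = 1.8586, t = 2.23
mu * t = 1.8586 * 2.23 = 4.1447
exp(-4.1447) = 0.0158
M(t) = 1 - 0.0158
M(t) = 0.9842

0.9842


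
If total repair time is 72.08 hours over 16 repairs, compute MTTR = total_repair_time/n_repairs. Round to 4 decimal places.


total_repair_time = 72.08
n_repairs = 16
MTTR = 72.08 / 16
MTTR = 4.505

4.505


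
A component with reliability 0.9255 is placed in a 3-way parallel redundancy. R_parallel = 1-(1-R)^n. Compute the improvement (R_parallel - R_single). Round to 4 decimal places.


R_single = 0.9255, n = 3
1 - R_single = 0.0745
(1 - R_single)^n = 0.0745^3 = 0.0004
R_parallel = 1 - 0.0004 = 0.9996
Improvement = 0.9996 - 0.9255
Improvement = 0.0741

0.0741


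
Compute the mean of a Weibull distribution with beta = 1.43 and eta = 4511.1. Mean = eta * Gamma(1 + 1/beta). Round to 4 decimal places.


beta = 1.43, eta = 4511.1
1/beta = 0.6993
1 + 1/beta = 1.6993
Gamma(1.6993) = 0.9085
Mean = 4511.1 * 0.9085
Mean = 4098.3632

4098.3632


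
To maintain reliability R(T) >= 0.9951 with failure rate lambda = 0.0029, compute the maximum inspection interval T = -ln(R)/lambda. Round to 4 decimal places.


R_target = 0.9951
lambda = 0.0029
-ln(0.9951) = 0.0049
T = 0.0049 / 0.0029
T = 1.6938

1.6938


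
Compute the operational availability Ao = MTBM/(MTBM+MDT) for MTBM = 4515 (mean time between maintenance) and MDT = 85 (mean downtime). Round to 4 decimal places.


MTBM = 4515
MDT = 85
MTBM + MDT = 4600
Ao = 4515 / 4600
Ao = 0.9815

0.9815


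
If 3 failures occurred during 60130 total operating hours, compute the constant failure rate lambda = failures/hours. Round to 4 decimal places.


failures = 3
total_hours = 60130
lambda = 3 / 60130
lambda = 0.0

0.0


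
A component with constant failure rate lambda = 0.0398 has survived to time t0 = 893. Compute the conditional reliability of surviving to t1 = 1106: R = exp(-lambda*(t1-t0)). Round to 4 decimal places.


lambda = 0.0398
t0 = 893, t1 = 1106
t1 - t0 = 213
lambda * (t1-t0) = 0.0398 * 213 = 8.4774
R = exp(-8.4774)
R = 0.0002

0.0002


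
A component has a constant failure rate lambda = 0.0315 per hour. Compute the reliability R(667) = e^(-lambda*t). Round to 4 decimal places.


lambda = 0.0315
t = 667
lambda * t = 21.0105
R(t) = e^(-21.0105)
R(t) = 0.0

0.0


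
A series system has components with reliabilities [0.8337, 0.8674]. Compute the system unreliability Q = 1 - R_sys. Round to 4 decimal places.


Components: [0.8337, 0.8674]
After component 1: product = 0.8337
After component 2: product = 0.7232
R_sys = 0.7232
Q = 1 - 0.7232 = 0.2768

0.2768


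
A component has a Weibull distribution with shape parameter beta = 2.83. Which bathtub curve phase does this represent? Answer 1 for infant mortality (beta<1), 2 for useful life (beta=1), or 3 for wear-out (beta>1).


beta = 2.83
Compare beta to 1:
beta < 1 => infant mortality (phase 1)
beta = 1 => useful life (phase 2)
beta > 1 => wear-out (phase 3)
Since beta = 2.83, this is wear-out (increasing failure rate)
Phase = 3

3


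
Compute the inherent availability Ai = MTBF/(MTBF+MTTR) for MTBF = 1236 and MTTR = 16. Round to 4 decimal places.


MTBF = 1236
MTTR = 16
MTBF + MTTR = 1252
Ai = 1236 / 1252
Ai = 0.9872

0.9872


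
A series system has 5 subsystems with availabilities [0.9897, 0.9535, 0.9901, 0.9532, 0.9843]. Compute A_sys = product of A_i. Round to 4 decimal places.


Subsystems: [0.9897, 0.9535, 0.9901, 0.9532, 0.9843]
After subsystem 1 (A=0.9897): product = 0.9897
After subsystem 2 (A=0.9535): product = 0.9437
After subsystem 3 (A=0.9901): product = 0.9343
After subsystem 4 (A=0.9532): product = 0.8906
After subsystem 5 (A=0.9843): product = 0.8766
A_sys = 0.8766

0.8766


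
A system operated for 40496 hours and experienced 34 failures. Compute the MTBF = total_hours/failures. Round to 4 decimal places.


total_hours = 40496
failures = 34
MTBF = 40496 / 34
MTBF = 1191.0588

1191.0588


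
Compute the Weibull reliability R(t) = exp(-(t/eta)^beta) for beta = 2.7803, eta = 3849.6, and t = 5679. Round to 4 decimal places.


beta = 2.7803, eta = 3849.6, t = 5679
t/eta = 5679 / 3849.6 = 1.4752
(t/eta)^beta = 1.4752^2.7803 = 2.9476
R(t) = exp(-2.9476)
R(t) = 0.0525

0.0525


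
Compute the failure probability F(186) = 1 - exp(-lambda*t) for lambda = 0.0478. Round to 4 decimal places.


lambda = 0.0478, t = 186
lambda * t = 8.8908
exp(-8.8908) = 0.0001
F(t) = 1 - 0.0001
F(t) = 0.9999

0.9999


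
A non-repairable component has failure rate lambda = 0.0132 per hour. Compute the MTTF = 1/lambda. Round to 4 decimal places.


lambda = 0.0132
MTTF = 1 / 0.0132
MTTF = 75.7576

75.7576


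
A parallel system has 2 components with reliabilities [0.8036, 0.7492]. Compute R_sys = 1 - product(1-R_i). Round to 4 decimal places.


Components: [0.8036, 0.7492]
(1 - 0.8036) = 0.1964, running product = 0.1964
(1 - 0.7492) = 0.2508, running product = 0.0493
Product of (1-R_i) = 0.0493
R_sys = 1 - 0.0493 = 0.9507

0.9507


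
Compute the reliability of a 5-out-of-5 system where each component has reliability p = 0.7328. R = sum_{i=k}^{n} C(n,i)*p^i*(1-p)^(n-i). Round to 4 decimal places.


k = 5, n = 5, p = 0.7328
i=5: C(5,5)=1 * 0.7328^5 * 0.2672^0 = 0.2113
R = sum of terms = 0.2113

0.2113


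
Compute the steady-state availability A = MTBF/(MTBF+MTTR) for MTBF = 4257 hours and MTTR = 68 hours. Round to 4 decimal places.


MTBF = 4257
MTTR = 68
MTBF + MTTR = 4325
A = 4257 / 4325
A = 0.9843

0.9843


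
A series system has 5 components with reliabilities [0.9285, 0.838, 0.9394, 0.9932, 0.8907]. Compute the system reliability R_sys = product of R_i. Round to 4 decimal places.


Components: [0.9285, 0.838, 0.9394, 0.9932, 0.8907]
After component 1 (R=0.9285): product = 0.9285
After component 2 (R=0.838): product = 0.7781
After component 3 (R=0.9394): product = 0.7309
After component 4 (R=0.9932): product = 0.726
After component 5 (R=0.8907): product = 0.6466
R_sys = 0.6466

0.6466


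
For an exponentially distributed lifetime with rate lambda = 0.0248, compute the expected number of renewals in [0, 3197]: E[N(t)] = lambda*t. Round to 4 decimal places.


lambda = 0.0248
t = 3197
E[N(t)] = lambda * t
E[N(t)] = 0.0248 * 3197
E[N(t)] = 79.2856

79.2856


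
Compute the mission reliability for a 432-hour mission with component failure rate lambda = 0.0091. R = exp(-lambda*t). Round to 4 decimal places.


lambda = 0.0091
mission_time = 432
lambda * t = 0.0091 * 432 = 3.9312
R = exp(-3.9312)
R = 0.0196

0.0196


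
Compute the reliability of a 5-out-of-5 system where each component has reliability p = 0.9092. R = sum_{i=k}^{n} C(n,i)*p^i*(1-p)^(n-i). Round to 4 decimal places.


k = 5, n = 5, p = 0.9092
i=5: C(5,5)=1 * 0.9092^5 * 0.0908^0 = 0.6213
R = sum of terms = 0.6213

0.6213


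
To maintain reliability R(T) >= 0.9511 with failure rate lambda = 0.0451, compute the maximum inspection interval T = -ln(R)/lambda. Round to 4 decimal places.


R_target = 0.9511
lambda = 0.0451
-ln(0.9511) = 0.0501
T = 0.0501 / 0.0451
T = 1.1117

1.1117


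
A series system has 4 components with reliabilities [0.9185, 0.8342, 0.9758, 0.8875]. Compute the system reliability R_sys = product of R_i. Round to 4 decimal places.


Components: [0.9185, 0.8342, 0.9758, 0.8875]
After component 1 (R=0.9185): product = 0.9185
After component 2 (R=0.8342): product = 0.7662
After component 3 (R=0.9758): product = 0.7477
After component 4 (R=0.8875): product = 0.6636
R_sys = 0.6636

0.6636


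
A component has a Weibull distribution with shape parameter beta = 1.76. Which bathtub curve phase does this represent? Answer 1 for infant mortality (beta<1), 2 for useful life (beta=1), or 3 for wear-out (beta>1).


beta = 1.76
Compare beta to 1:
beta < 1 => infant mortality (phase 1)
beta = 1 => useful life (phase 2)
beta > 1 => wear-out (phase 3)
Since beta = 1.76, this is wear-out (increasing failure rate)
Phase = 3

3


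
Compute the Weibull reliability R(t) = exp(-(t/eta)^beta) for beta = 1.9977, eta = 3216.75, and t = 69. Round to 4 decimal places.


beta = 1.9977, eta = 3216.75, t = 69
t/eta = 69 / 3216.75 = 0.0215
(t/eta)^beta = 0.0215^1.9977 = 0.0005
R(t) = exp(-0.0005)
R(t) = 0.9995

0.9995


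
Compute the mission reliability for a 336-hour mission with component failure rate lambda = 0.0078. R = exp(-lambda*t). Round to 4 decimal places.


lambda = 0.0078
mission_time = 336
lambda * t = 0.0078 * 336 = 2.6208
R = exp(-2.6208)
R = 0.0727

0.0727


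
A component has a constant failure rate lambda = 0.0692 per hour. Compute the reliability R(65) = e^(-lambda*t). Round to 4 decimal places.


lambda = 0.0692
t = 65
lambda * t = 4.498
R(t) = e^(-4.498)
R(t) = 0.0111

0.0111


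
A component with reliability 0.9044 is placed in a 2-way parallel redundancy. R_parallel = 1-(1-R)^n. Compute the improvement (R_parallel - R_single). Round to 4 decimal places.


R_single = 0.9044, n = 2
1 - R_single = 0.0956
(1 - R_single)^n = 0.0956^2 = 0.0091
R_parallel = 1 - 0.0091 = 0.9909
Improvement = 0.9909 - 0.9044
Improvement = 0.0865

0.0865


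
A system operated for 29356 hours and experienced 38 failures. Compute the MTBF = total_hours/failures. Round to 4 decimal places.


total_hours = 29356
failures = 38
MTBF = 29356 / 38
MTBF = 772.5263

772.5263


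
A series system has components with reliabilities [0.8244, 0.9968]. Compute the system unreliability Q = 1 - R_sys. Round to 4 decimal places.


Components: [0.8244, 0.9968]
After component 1: product = 0.8244
After component 2: product = 0.8218
R_sys = 0.8218
Q = 1 - 0.8218 = 0.1782

0.1782


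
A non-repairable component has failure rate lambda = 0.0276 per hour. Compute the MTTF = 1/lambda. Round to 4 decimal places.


lambda = 0.0276
MTTF = 1 / 0.0276
MTTF = 36.2319

36.2319


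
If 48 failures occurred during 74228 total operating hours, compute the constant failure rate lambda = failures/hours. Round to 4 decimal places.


failures = 48
total_hours = 74228
lambda = 48 / 74228
lambda = 0.0006

0.0006


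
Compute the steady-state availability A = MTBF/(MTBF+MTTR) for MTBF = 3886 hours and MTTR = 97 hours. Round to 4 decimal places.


MTBF = 3886
MTTR = 97
MTBF + MTTR = 3983
A = 3886 / 3983
A = 0.9756

0.9756


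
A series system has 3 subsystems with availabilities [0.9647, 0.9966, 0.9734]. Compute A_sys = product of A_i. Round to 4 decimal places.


Subsystems: [0.9647, 0.9966, 0.9734]
After subsystem 1 (A=0.9647): product = 0.9647
After subsystem 2 (A=0.9966): product = 0.9614
After subsystem 3 (A=0.9734): product = 0.9358
A_sys = 0.9358

0.9358


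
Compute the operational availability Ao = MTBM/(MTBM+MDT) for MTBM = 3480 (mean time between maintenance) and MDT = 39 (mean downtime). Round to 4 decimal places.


MTBM = 3480
MDT = 39
MTBM + MDT = 3519
Ao = 3480 / 3519
Ao = 0.9889

0.9889


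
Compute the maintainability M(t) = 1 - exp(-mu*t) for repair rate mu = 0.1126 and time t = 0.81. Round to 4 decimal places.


mu = 0.1126, t = 0.81
mu * t = 0.1126 * 0.81 = 0.0912
exp(-0.0912) = 0.9128
M(t) = 1 - 0.9128
M(t) = 0.0872

0.0872


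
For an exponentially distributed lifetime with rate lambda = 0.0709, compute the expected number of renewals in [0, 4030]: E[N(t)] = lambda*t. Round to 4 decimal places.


lambda = 0.0709
t = 4030
E[N(t)] = lambda * t
E[N(t)] = 0.0709 * 4030
E[N(t)] = 285.727

285.727


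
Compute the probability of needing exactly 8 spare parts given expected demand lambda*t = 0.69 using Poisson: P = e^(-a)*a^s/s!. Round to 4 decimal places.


a = 0.69, s = 8
e^(-a) = e^(-0.69) = 0.5016
a^s = 0.69^8 = 0.0514
s! = 40320
P = 0.5016 * 0.0514 / 40320
P = 0.0

0.0


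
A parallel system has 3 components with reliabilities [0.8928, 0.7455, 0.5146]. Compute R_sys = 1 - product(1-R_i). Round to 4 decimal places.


Components: [0.8928, 0.7455, 0.5146]
(1 - 0.8928) = 0.1072, running product = 0.1072
(1 - 0.7455) = 0.2545, running product = 0.0273
(1 - 0.5146) = 0.4854, running product = 0.0132
Product of (1-R_i) = 0.0132
R_sys = 1 - 0.0132 = 0.9868

0.9868


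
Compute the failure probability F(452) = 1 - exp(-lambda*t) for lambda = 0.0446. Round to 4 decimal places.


lambda = 0.0446, t = 452
lambda * t = 20.1592
exp(-20.1592) = 0.0
F(t) = 1 - 0.0
F(t) = 1.0

1.0


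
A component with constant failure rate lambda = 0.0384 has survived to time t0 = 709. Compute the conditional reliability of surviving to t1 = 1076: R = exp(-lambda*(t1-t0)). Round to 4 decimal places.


lambda = 0.0384
t0 = 709, t1 = 1076
t1 - t0 = 367
lambda * (t1-t0) = 0.0384 * 367 = 14.0928
R = exp(-14.0928)
R = 0.0

0.0


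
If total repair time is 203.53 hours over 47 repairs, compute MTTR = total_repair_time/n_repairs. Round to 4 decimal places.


total_repair_time = 203.53
n_repairs = 47
MTTR = 203.53 / 47
MTTR = 4.3304

4.3304


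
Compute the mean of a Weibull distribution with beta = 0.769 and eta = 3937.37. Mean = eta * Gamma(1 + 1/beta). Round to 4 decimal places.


beta = 0.769, eta = 3937.37
1/beta = 1.3004
1 + 1/beta = 2.3004
Gamma(2.3004) = 1.167
Mean = 3937.37 * 1.167
Mean = 4594.8521

4594.8521


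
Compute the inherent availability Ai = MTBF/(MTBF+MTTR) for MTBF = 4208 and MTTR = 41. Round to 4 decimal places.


MTBF = 4208
MTTR = 41
MTBF + MTTR = 4249
Ai = 4208 / 4249
Ai = 0.9904

0.9904


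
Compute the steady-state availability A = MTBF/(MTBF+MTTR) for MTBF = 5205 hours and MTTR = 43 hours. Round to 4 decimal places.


MTBF = 5205
MTTR = 43
MTBF + MTTR = 5248
A = 5205 / 5248
A = 0.9918

0.9918


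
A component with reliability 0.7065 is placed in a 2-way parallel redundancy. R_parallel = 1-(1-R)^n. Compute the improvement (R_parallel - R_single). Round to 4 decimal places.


R_single = 0.7065, n = 2
1 - R_single = 0.2935
(1 - R_single)^n = 0.2935^2 = 0.0861
R_parallel = 1 - 0.0861 = 0.9139
Improvement = 0.9139 - 0.7065
Improvement = 0.2074

0.2074


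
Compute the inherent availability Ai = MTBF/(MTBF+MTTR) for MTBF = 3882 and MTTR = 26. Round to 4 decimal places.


MTBF = 3882
MTTR = 26
MTBF + MTTR = 3908
Ai = 3882 / 3908
Ai = 0.9933

0.9933


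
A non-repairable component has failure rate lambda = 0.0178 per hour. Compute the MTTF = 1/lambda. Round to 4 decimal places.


lambda = 0.0178
MTTF = 1 / 0.0178
MTTF = 56.1798

56.1798


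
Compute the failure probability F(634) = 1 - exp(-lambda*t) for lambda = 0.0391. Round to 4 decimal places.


lambda = 0.0391, t = 634
lambda * t = 24.7894
exp(-24.7894) = 0.0
F(t) = 1 - 0.0
F(t) = 1.0

1.0


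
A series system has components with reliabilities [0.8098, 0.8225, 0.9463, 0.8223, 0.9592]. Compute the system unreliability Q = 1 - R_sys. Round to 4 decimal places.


Components: [0.8098, 0.8225, 0.9463, 0.8223, 0.9592]
After component 1: product = 0.8098
After component 2: product = 0.6661
After component 3: product = 0.6303
After component 4: product = 0.5183
After component 5: product = 0.4971
R_sys = 0.4971
Q = 1 - 0.4971 = 0.5029

0.5029


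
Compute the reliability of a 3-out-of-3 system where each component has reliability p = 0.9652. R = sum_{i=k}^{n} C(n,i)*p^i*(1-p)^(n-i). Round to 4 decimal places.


k = 3, n = 3, p = 0.9652
i=3: C(3,3)=1 * 0.9652^3 * 0.0348^0 = 0.8992
R = sum of terms = 0.8992

0.8992


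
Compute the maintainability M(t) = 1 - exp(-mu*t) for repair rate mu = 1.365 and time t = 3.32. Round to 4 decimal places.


mu = 1.365, t = 3.32
mu * t = 1.365 * 3.32 = 4.5318
exp(-4.5318) = 0.0108
M(t) = 1 - 0.0108
M(t) = 0.9892

0.9892


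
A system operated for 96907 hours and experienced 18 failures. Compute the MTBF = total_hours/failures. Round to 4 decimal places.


total_hours = 96907
failures = 18
MTBF = 96907 / 18
MTBF = 5383.7222

5383.7222


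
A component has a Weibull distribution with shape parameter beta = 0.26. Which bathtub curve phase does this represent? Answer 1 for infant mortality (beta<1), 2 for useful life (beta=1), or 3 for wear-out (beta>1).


beta = 0.26
Compare beta to 1:
beta < 1 => infant mortality (phase 1)
beta = 1 => useful life (phase 2)
beta > 1 => wear-out (phase 3)
Since beta = 0.26, this is infant mortality (decreasing failure rate)
Phase = 1

1


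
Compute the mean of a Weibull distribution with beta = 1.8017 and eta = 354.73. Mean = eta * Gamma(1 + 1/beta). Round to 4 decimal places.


beta = 1.8017, eta = 354.73
1/beta = 0.555
1 + 1/beta = 1.555
Gamma(1.555) = 0.8892
Mean = 354.73 * 0.8892
Mean = 315.4423

315.4423


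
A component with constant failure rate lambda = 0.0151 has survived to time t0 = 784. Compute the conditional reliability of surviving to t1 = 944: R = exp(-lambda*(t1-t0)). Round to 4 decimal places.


lambda = 0.0151
t0 = 784, t1 = 944
t1 - t0 = 160
lambda * (t1-t0) = 0.0151 * 160 = 2.416
R = exp(-2.416)
R = 0.0893

0.0893


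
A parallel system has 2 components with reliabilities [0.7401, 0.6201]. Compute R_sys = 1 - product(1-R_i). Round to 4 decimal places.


Components: [0.7401, 0.6201]
(1 - 0.7401) = 0.2599, running product = 0.2599
(1 - 0.6201) = 0.3799, running product = 0.0987
Product of (1-R_i) = 0.0987
R_sys = 1 - 0.0987 = 0.9013

0.9013


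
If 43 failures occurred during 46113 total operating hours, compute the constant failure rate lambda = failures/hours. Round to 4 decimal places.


failures = 43
total_hours = 46113
lambda = 43 / 46113
lambda = 0.0009

0.0009


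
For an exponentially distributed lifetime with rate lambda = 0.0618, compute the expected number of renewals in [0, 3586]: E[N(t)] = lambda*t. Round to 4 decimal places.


lambda = 0.0618
t = 3586
E[N(t)] = lambda * t
E[N(t)] = 0.0618 * 3586
E[N(t)] = 221.6148

221.6148


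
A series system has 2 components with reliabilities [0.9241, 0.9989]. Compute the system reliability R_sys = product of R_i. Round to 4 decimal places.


Components: [0.9241, 0.9989]
After component 1 (R=0.9241): product = 0.9241
After component 2 (R=0.9989): product = 0.9231
R_sys = 0.9231

0.9231


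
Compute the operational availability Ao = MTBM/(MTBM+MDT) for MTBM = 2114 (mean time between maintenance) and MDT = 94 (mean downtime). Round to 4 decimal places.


MTBM = 2114
MDT = 94
MTBM + MDT = 2208
Ao = 2114 / 2208
Ao = 0.9574

0.9574


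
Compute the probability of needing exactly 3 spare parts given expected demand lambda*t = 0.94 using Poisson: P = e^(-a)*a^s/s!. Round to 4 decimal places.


a = 0.94, s = 3
e^(-a) = e^(-0.94) = 0.3906
a^s = 0.94^3 = 0.8306
s! = 6
P = 0.3906 * 0.8306 / 6
P = 0.0541

0.0541


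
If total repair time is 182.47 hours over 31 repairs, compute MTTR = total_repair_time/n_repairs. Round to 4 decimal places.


total_repair_time = 182.47
n_repairs = 31
MTTR = 182.47 / 31
MTTR = 5.8861

5.8861


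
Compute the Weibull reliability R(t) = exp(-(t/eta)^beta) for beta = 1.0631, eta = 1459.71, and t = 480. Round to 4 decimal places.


beta = 1.0631, eta = 1459.71, t = 480
t/eta = 480 / 1459.71 = 0.3288
(t/eta)^beta = 0.3288^1.0631 = 0.3065
R(t) = exp(-0.3065)
R(t) = 0.736

0.736


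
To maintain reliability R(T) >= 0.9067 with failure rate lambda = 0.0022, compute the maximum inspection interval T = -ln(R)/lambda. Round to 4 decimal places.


R_target = 0.9067
lambda = 0.0022
-ln(0.9067) = 0.0979
T = 0.0979 / 0.0022
T = 44.5198

44.5198


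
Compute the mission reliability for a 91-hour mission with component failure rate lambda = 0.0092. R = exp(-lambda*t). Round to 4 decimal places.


lambda = 0.0092
mission_time = 91
lambda * t = 0.0092 * 91 = 0.8372
R = exp(-0.8372)
R = 0.4329

0.4329


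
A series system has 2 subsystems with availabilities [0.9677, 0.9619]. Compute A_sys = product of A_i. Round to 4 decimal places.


Subsystems: [0.9677, 0.9619]
After subsystem 1 (A=0.9677): product = 0.9677
After subsystem 2 (A=0.9619): product = 0.9308
A_sys = 0.9308

0.9308


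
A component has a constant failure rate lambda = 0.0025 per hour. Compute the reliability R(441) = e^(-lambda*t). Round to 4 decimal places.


lambda = 0.0025
t = 441
lambda * t = 1.1025
R(t) = e^(-1.1025)
R(t) = 0.332

0.332


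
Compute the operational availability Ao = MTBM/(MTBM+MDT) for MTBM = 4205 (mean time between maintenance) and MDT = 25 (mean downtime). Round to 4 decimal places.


MTBM = 4205
MDT = 25
MTBM + MDT = 4230
Ao = 4205 / 4230
Ao = 0.9941

0.9941


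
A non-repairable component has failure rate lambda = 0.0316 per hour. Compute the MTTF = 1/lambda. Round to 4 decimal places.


lambda = 0.0316
MTTF = 1 / 0.0316
MTTF = 31.6456

31.6456


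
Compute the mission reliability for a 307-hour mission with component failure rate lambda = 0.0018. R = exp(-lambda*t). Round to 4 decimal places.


lambda = 0.0018
mission_time = 307
lambda * t = 0.0018 * 307 = 0.5526
R = exp(-0.5526)
R = 0.5755

0.5755


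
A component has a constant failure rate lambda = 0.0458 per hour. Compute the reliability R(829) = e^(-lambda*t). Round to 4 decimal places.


lambda = 0.0458
t = 829
lambda * t = 37.9682
R(t) = e^(-37.9682)
R(t) = 0.0

0.0


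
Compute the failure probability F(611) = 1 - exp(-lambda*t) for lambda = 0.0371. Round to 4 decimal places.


lambda = 0.0371, t = 611
lambda * t = 22.6681
exp(-22.6681) = 0.0
F(t) = 1 - 0.0
F(t) = 1.0

1.0


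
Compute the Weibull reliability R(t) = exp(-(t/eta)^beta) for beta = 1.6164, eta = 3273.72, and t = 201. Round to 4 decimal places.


beta = 1.6164, eta = 3273.72, t = 201
t/eta = 201 / 3273.72 = 0.0614
(t/eta)^beta = 0.0614^1.6164 = 0.011
R(t) = exp(-0.011)
R(t) = 0.9891

0.9891


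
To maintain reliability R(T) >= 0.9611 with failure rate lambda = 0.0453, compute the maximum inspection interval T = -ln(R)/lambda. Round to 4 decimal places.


R_target = 0.9611
lambda = 0.0453
-ln(0.9611) = 0.0397
T = 0.0397 / 0.0453
T = 0.8759

0.8759
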